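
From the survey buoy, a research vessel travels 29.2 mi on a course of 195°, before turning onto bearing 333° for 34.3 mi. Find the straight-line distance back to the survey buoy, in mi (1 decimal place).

23.2 mi

Leg 1 (195°, 29.2 mi): east 29.2 sin 195° = -7.56, north 29.2 cos 195° = -28.21
Leg 2 (333°, 34.3 mi): east 34.3 sin 333° = -15.57, north 34.3 cos 333° = 30.56
Net: -23.13 east, 2.36 north. Distance = √((-23.13)² + (2.36)²) = 23.249 mi.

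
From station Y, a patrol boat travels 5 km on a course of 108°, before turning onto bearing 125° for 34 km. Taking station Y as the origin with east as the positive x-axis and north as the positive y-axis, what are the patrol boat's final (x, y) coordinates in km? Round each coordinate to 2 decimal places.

Leg 1 (108°, 5 km): east 5 sin 108° = 4.76, north 5 cos 108° = -1.55
Leg 2 (125°, 34 km): east 34 sin 125° = 27.85, north 34 cos 125° = -19.50
Summing: 32.61 km east, -21.05 km north → (32.61, -21.05).

(32.61, -21.05)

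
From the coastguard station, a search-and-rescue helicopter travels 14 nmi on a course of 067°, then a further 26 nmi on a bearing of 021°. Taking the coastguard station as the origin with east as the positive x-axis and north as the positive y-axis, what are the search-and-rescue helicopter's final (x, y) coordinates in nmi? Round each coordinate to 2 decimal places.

Leg 1 (067°, 14 nmi): east 14 sin 67° = 12.89, north 14 cos 67° = 5.47
Leg 2 (021°, 26 nmi): east 26 sin 21° = 9.32, north 26 cos 21° = 24.27
Summing: 22.20 nmi east, 29.74 nmi north → (22.20, 29.74).

(22.20, 29.74)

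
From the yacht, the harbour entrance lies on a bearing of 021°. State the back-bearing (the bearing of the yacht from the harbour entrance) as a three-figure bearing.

Back-bearing = 021° + 180° = 201°.

201°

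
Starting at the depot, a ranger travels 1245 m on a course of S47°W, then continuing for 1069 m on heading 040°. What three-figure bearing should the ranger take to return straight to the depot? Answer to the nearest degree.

082°

Leg 1 (S47°W, 1245 m): east 1245 sin 227° = -910.54, north 1245 cos 227° = -849.09
Leg 2 (040°, 1069 m): east 1069 sin 40° = 687.14, north 1069 cos 40° = 818.90
Net displacement: -223.40 east, -30.19 north. Direction back to start is (223.40, 30.19): bearing = atan2(223.40, 30.19) mod 360° = 82.30° ≈ 082°.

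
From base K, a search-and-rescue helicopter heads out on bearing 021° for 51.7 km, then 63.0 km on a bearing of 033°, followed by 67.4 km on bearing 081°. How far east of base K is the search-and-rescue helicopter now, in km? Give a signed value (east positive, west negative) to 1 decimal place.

119.4 km

Leg 1 (021°, 51.7 km): east 51.7 sin 21° = 18.53, north 51.7 cos 21° = 48.27
Leg 2 (033°, 63.0 km): east 63.0 sin 33° = 34.31, north 63.0 cos 33° = 52.84
Leg 3 (081°, 67.4 km): east 67.4 sin 81° = 66.57, north 67.4 cos 81° = 10.54
Net east component: 119.41 km.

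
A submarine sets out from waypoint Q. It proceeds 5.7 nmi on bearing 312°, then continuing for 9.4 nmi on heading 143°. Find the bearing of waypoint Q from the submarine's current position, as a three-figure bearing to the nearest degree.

339°

Leg 1 (312°, 5.7 nmi): east 5.7 sin 312° = -4.24, north 5.7 cos 312° = 3.81
Leg 2 (143°, 9.4 nmi): east 9.4 sin 143° = 5.66, north 9.4 cos 143° = -7.51
Net displacement: 1.42 east, -3.69 north. Direction back to start is (-1.42, 3.69): bearing = atan2(-1.42, 3.69) mod 360° = 338.95° ≈ 339°.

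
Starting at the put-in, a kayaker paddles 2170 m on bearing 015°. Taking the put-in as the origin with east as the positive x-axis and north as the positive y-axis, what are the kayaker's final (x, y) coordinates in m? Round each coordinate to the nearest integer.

Leg 1 (015°, 2170 m): east 2170 sin 15° = 561.64, north 2170 cos 15° = 2096.06
Summing: 561.64 m east, 2096.06 m north → (562, 2096).

(562, 2096)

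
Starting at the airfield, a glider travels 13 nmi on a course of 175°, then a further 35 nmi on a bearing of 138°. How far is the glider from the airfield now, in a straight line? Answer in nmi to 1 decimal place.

46.1 nmi

Leg 1 (175°, 13 nmi): east 13 sin 175° = 1.13, north 13 cos 175° = -12.95
Leg 2 (138°, 35 nmi): east 35 sin 138° = 23.42, north 35 cos 138° = -26.01
Net: 24.55 east, -38.96 north. Distance = √((24.55)² + (-38.96)²) = 46.052 nmi.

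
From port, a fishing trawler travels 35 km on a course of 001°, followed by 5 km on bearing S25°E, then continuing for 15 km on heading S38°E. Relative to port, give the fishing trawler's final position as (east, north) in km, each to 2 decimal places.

(11.96, 18.64)

Leg 1 (001°, 35 km): east 35 sin 1° = 0.61, north 35 cos 1° = 34.99
Leg 2 (S25°E, 5 km): east 5 sin 155° = 2.11, north 5 cos 155° = -4.53
Leg 3 (S38°E, 15 km): east 15 sin 142° = 9.23, north 15 cos 142° = -11.82
Summing: 11.96 km east, 18.64 km north → (11.96, 18.64).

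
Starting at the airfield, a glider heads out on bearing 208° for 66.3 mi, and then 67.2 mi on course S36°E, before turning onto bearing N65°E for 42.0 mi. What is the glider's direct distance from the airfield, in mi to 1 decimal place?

Leg 1 (208°, 66.3 mi): east 66.3 sin 208° = -31.13, north 66.3 cos 208° = -58.54
Leg 2 (S36°E, 67.2 mi): east 67.2 sin 144° = 39.50, north 67.2 cos 144° = -54.37
Leg 3 (N65°E, 42.0 mi): east 42.0 sin 65° = 38.06, north 42.0 cos 65° = 17.75
Net: 46.44 east, -95.16 north. Distance = √((46.44)² + (-95.16)²) = 105.882 mi.

105.9 mi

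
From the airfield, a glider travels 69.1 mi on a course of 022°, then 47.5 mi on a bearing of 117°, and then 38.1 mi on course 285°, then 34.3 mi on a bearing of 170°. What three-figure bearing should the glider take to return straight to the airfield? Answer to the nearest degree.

244°

Leg 1 (022°, 69.1 mi): east 69.1 sin 22° = 25.89, north 69.1 cos 22° = 64.07
Leg 2 (117°, 47.5 mi): east 47.5 sin 117° = 42.32, north 47.5 cos 117° = -21.56
Leg 3 (285°, 38.1 mi): east 38.1 sin 285° = -36.80, north 38.1 cos 285° = 9.86
Leg 4 (170°, 34.3 mi): east 34.3 sin 170° = 5.96, north 34.3 cos 170° = -33.78
Net displacement: 37.36 east, 18.59 north. Direction back to start is (-37.36, -18.59): bearing = atan2(-37.36, -18.59) mod 360° = 243.55° ≈ 244°.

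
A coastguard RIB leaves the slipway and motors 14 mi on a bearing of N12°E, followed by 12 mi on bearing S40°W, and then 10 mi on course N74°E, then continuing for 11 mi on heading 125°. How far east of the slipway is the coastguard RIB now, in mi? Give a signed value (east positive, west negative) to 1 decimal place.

Leg 1 (N12°E, 14 mi): east 14 sin 12° = 2.91, north 14 cos 12° = 13.69
Leg 2 (S40°W, 12 mi): east 12 sin 220° = -7.71, north 12 cos 220° = -9.19
Leg 3 (N74°E, 10 mi): east 10 sin 74° = 9.61, north 10 cos 74° = 2.76
Leg 4 (125°, 11 mi): east 11 sin 125° = 9.01, north 11 cos 125° = -6.31
Net east component: 13.82 mi.

13.8 mi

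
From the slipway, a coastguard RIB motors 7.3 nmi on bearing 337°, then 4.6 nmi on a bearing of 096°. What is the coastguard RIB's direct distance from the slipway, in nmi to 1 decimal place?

Leg 1 (337°, 7.3 nmi): east 7.3 sin 337° = -2.85, north 7.3 cos 337° = 6.72
Leg 2 (096°, 4.6 nmi): east 4.6 sin 96° = 4.57, north 4.6 cos 96° = -0.48
Net: 1.72 east, 6.24 north. Distance = √((1.72)² + (6.24)²) = 6.472 nmi.

6.5 nmi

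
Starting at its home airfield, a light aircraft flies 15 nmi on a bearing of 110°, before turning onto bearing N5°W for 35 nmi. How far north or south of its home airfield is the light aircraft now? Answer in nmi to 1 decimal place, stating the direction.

29.7 nmi north

Leg 1 (110°, 15 nmi): east 15 sin 110° = 14.10, north 15 cos 110° = -5.13
Leg 2 (N5°W, 35 nmi): east 35 sin 355° = -3.05, north 35 cos 355° = 34.87
Net north component: 29.74 nmi.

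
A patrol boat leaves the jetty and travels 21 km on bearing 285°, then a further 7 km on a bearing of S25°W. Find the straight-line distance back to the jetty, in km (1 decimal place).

Leg 1 (285°, 21 km): east 21 sin 285° = -20.28, north 21 cos 285° = 5.44
Leg 2 (S25°W, 7 km): east 7 sin 205° = -2.96, north 7 cos 205° = -6.34
Net: -23.24 east, -0.91 north. Distance = √((-23.24)² + (-0.91)²) = 23.261 km.

23.3 km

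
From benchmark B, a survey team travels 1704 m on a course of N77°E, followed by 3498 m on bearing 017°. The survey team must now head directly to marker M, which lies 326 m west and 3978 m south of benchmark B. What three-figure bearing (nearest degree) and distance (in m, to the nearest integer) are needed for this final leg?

201°, 8273 m

Leg 1 (N77°E, 1704 m): east 1704 sin 77° = 1660.33, north 1704 cos 77° = 383.32
Leg 2 (017°, 3498 m): east 3498 sin 17° = 1022.72, north 3498 cos 17° = 3345.15
Current position: (2683.04, 3728.47). Target: (-326, -3978). Remaining: Δeast = -3009.04, Δnorth = -7706.47.
Bearing = atan2(-3009.04, -7706.47) mod 360° = 201.33°; distance = √((-3009.04)² + (-7706.47)²) = 8273.091 m.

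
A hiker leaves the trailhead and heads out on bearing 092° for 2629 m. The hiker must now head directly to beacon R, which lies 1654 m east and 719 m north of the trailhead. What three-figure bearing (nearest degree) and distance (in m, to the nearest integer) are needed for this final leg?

Leg 1 (092°, 2629 m): east 2629 sin 92° = 2627.40, north 2629 cos 92° = -91.75
Current position: (2627.40, -91.75). Target: (1654, 719). Remaining: Δeast = -973.40, Δnorth = 810.75.
Bearing = atan2(-973.40, 810.75) mod 360° = 309.79°; distance = √((-973.40)² + (810.75)²) = 1266.815 m.

310°, 1267 m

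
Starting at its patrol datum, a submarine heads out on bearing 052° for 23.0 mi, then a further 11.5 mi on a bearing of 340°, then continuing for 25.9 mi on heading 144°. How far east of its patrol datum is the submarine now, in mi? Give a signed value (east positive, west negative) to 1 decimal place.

Leg 1 (052°, 23.0 mi): east 23.0 sin 52° = 18.12, north 23.0 cos 52° = 14.16
Leg 2 (340°, 11.5 mi): east 11.5 sin 340° = -3.93, north 11.5 cos 340° = 10.81
Leg 3 (144°, 25.9 mi): east 25.9 sin 144° = 15.22, north 25.9 cos 144° = -20.95
Net east component: 29.41 mi.

29.4 mi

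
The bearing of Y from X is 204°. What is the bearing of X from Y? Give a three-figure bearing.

024°

Back-bearing = 204° − 180° = 024°.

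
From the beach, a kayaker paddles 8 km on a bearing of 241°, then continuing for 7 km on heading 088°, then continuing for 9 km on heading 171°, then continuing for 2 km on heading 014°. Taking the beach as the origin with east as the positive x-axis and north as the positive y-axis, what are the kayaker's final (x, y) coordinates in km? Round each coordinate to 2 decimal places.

(1.89, -10.58)

Leg 1 (241°, 8 km): east 8 sin 241° = -7.00, north 8 cos 241° = -3.88
Leg 2 (088°, 7 km): east 7 sin 88° = 7.00, north 7 cos 88° = 0.24
Leg 3 (171°, 9 km): east 9 sin 171° = 1.41, north 9 cos 171° = -8.89
Leg 4 (014°, 2 km): east 2 sin 14° = 0.48, north 2 cos 14° = 1.94
Summing: 1.89 km east, -10.58 km north → (1.89, -10.58).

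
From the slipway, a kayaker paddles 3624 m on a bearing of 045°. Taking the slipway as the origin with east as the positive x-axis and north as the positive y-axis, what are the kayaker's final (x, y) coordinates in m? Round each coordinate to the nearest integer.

(2563, 2563)

Leg 1 (045°, 3624 m): east 3624 sin 45° = 2562.55, north 3624 cos 45° = 2562.55
Summing: 2562.55 m east, 2562.55 m north → (2563, 2563).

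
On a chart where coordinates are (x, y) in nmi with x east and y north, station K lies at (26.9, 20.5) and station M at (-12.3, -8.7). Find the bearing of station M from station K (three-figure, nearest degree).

233°

Δeast = -12.3 − 26.9 = -39.20; Δnorth = -8.7 − 20.5 = -29.20.
Bearing = atan2(Δeast, Δnorth) mod 360° = 233.32° ≈ 233°.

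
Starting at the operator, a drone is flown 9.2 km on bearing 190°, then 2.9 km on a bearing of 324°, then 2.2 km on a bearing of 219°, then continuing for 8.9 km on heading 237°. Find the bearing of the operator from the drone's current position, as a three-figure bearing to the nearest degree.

Leg 1 (190°, 9.2 km): east 9.2 sin 190° = -1.60, north 9.2 cos 190° = -9.06
Leg 2 (324°, 2.9 km): east 2.9 sin 324° = -1.70, north 2.9 cos 324° = 2.35
Leg 3 (219°, 2.2 km): east 2.2 sin 219° = -1.38, north 2.2 cos 219° = -1.71
Leg 4 (237°, 8.9 km): east 8.9 sin 237° = -7.46, north 8.9 cos 237° = -4.85
Net displacement: -12.15 east, -13.27 north. Direction back to start is (12.15, 13.27): bearing = atan2(12.15, 13.27) mod 360° = 42.48° ≈ 042°.

042°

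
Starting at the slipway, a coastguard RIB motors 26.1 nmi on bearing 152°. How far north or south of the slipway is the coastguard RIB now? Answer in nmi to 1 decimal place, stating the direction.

Leg 1 (152°, 26.1 nmi): east 26.1 sin 152° = 12.25, north 26.1 cos 152° = -23.04
Net north component: -23.04 nmi.

23.0 nmi south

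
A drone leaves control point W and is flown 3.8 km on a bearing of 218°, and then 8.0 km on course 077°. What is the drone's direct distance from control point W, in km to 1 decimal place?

5.6 km

Leg 1 (218°, 3.8 km): east 3.8 sin 218° = -2.34, north 3.8 cos 218° = -2.99
Leg 2 (077°, 8.0 km): east 8.0 sin 77° = 7.79, north 8.0 cos 77° = 1.80
Net: 5.46 east, -1.19 north. Distance = √((5.46)² + (-1.19)²) = 5.585 km.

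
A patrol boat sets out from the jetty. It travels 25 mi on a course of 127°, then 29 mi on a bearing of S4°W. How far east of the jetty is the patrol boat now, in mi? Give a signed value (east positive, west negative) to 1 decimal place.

Leg 1 (127°, 25 mi): east 25 sin 127° = 19.97, north 25 cos 127° = -15.05
Leg 2 (S4°W, 29 mi): east 29 sin 184° = -2.02, north 29 cos 184° = -28.93
Net east component: 17.94 mi.

17.9 mi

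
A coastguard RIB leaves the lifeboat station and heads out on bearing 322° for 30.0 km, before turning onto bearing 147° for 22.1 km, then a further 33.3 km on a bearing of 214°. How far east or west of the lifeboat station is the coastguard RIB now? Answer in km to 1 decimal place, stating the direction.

25.1 km west

Leg 1 (322°, 30.0 km): east 30.0 sin 322° = -18.47, north 30.0 cos 322° = 23.64
Leg 2 (147°, 22.1 km): east 22.1 sin 147° = 12.04, north 22.1 cos 147° = -18.53
Leg 3 (214°, 33.3 km): east 33.3 sin 214° = -18.62, north 33.3 cos 214° = -27.61
Net east component: -25.05 km.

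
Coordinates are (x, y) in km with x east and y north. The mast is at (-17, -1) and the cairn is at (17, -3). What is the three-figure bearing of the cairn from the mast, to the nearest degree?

Δeast = 17 − -17 = 34.00; Δnorth = -3 − -1 = -2.00.
Bearing = atan2(Δeast, Δnorth) mod 360° = 93.37° ≈ 093°.

093°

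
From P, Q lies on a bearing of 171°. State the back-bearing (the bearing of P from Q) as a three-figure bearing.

Back-bearing = 171° + 180° = 351°.

351°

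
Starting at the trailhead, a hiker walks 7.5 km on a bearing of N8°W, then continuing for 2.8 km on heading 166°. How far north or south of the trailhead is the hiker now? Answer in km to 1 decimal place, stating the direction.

4.7 km north

Leg 1 (N8°W, 7.5 km): east 7.5 sin 352° = -1.04, north 7.5 cos 352° = 7.43
Leg 2 (166°, 2.8 km): east 2.8 sin 166° = 0.68, north 2.8 cos 166° = -2.72
Net north component: 4.71 km.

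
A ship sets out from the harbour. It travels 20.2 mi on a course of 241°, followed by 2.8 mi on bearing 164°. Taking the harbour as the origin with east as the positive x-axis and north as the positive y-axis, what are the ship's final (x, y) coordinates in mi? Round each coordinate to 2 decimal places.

Leg 1 (241°, 20.2 mi): east 20.2 sin 241° = -17.67, north 20.2 cos 241° = -9.79
Leg 2 (164°, 2.8 mi): east 2.8 sin 164° = 0.77, north 2.8 cos 164° = -2.69
Summing: -16.90 mi east, -12.48 mi north → (-16.90, -12.48).

(-16.90, -12.48)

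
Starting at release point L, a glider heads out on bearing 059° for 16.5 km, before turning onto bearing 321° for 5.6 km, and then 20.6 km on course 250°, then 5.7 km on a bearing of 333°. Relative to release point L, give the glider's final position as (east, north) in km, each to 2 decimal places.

(-11.33, 10.88)

Leg 1 (059°, 16.5 km): east 16.5 sin 59° = 14.14, north 16.5 cos 59° = 8.50
Leg 2 (321°, 5.6 km): east 5.6 sin 321° = -3.52, north 5.6 cos 321° = 4.35
Leg 3 (250°, 20.6 km): east 20.6 sin 250° = -19.36, north 20.6 cos 250° = -7.05
Leg 4 (333°, 5.7 km): east 5.7 sin 333° = -2.59, north 5.7 cos 333° = 5.08
Summing: -11.33 km east, 10.88 km north → (-11.33, 10.88).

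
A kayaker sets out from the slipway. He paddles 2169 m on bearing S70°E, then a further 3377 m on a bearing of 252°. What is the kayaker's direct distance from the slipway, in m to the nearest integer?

2137 m

Leg 1 (S70°E, 2169 m): east 2169 sin 110° = 2038.19, north 2169 cos 110° = -741.84
Leg 2 (252°, 3377 m): east 3377 sin 252° = -3211.72, north 3377 cos 252° = -1043.55
Net: -1173.52 east, -1785.39 north. Distance = √((-1173.52)² + (-1785.39)²) = 2136.536 m.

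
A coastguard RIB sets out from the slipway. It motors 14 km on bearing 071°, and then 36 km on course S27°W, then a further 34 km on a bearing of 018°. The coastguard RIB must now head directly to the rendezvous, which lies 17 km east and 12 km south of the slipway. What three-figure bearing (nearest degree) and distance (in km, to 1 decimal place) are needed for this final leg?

Leg 1 (071°, 14 km): east 14 sin 71° = 13.24, north 14 cos 71° = 4.56
Leg 2 (S27°W, 36 km): east 36 sin 207° = -16.34, north 36 cos 207° = -32.08
Leg 3 (018°, 34 km): east 34 sin 18° = 10.51, north 34 cos 18° = 32.34
Current position: (7.40, 4.82). Target: (17, -12). Remaining: Δeast = 9.60, Δnorth = -16.82.
Bearing = atan2(9.60, -16.82) mod 360° = 150.28°; distance = √((9.60)² + (-16.82)²) = 19.365 km.

150°, 19.4 km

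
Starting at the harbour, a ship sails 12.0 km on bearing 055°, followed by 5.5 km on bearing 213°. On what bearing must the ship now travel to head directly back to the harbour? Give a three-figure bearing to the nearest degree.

252°

Leg 1 (055°, 12.0 km): east 12.0 sin 55° = 9.83, north 12.0 cos 55° = 6.88
Leg 2 (213°, 5.5 km): east 5.5 sin 213° = -3.00, north 5.5 cos 213° = -4.61
Net displacement: 6.83 east, 2.27 north. Direction back to start is (-6.83, -2.27): bearing = atan2(-6.83, -2.27) mod 360° = 251.62° ≈ 252°.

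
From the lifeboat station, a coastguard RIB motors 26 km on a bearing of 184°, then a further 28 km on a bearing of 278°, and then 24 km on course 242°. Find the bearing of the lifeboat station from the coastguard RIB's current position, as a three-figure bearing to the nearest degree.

Leg 1 (184°, 26 km): east 26 sin 184° = -1.81, north 26 cos 184° = -25.94
Leg 2 (278°, 28 km): east 28 sin 278° = -27.73, north 28 cos 278° = 3.90
Leg 3 (242°, 24 km): east 24 sin 242° = -21.19, north 24 cos 242° = -11.27
Net displacement: -50.73 east, -33.31 north. Direction back to start is (50.73, 33.31): bearing = atan2(50.73, 33.31) mod 360° = 56.71° ≈ 057°.

057°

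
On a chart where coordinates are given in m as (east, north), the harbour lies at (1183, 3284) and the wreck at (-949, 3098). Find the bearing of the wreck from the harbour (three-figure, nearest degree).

Δeast = -949 − 1183 = -2132.00; Δnorth = 3098 − 3284 = -186.00.
Bearing = atan2(Δeast, Δnorth) mod 360° = 265.01° ≈ 265°.

265°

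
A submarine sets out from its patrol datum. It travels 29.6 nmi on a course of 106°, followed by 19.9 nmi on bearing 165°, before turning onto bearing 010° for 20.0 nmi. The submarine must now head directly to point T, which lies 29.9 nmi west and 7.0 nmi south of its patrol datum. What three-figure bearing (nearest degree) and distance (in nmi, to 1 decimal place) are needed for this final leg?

Leg 1 (106°, 29.6 nmi): east 29.6 sin 106° = 28.45, north 29.6 cos 106° = -8.16
Leg 2 (165°, 19.9 nmi): east 19.9 sin 165° = 5.15, north 19.9 cos 165° = -19.22
Leg 3 (010°, 20.0 nmi): east 20.0 sin 10° = 3.47, north 20.0 cos 10° = 19.70
Current position: (37.08, -7.68). Target: (-29.9, -7.0). Remaining: Δeast = -66.98, Δnorth = 0.68.
Bearing = atan2(-66.98, 0.68) mod 360° = 270.59°; distance = √((-66.98)² + (0.68)²) = 66.980 nmi.

271°, 67.0 nmi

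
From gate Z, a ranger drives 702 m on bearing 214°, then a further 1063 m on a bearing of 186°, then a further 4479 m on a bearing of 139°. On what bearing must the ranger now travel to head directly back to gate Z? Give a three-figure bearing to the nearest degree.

334°

Leg 1 (214°, 702 m): east 702 sin 214° = -392.55, north 702 cos 214° = -581.98
Leg 2 (186°, 1063 m): east 1063 sin 186° = -111.11, north 1063 cos 186° = -1057.18
Leg 3 (139°, 4479 m): east 4479 sin 139° = 2938.49, north 4479 cos 139° = -3380.34
Net displacement: 2434.82 east, -5019.51 north. Direction back to start is (-2434.82, 5019.51): bearing = atan2(-2434.82, 5019.51) mod 360° = 334.12° ≈ 334°.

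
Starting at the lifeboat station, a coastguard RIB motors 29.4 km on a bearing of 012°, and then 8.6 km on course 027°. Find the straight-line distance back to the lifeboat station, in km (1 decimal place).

37.8 km

Leg 1 (012°, 29.4 km): east 29.4 sin 12° = 6.11, north 29.4 cos 12° = 28.76
Leg 2 (027°, 8.6 km): east 8.6 sin 27° = 3.90, north 8.6 cos 27° = 7.66
Net: 10.02 east, 36.42 north. Distance = √((10.02)² + (36.42)²) = 37.773 km.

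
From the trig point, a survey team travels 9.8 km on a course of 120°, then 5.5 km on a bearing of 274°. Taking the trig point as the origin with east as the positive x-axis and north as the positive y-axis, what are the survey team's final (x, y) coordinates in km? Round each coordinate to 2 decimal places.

(3.00, -4.52)

Leg 1 (120°, 9.8 km): east 9.8 sin 120° = 8.49, north 9.8 cos 120° = -4.90
Leg 2 (274°, 5.5 km): east 5.5 sin 274° = -5.49, north 5.5 cos 274° = 0.38
Summing: 3.00 km east, -4.52 km north → (3.00, -4.52).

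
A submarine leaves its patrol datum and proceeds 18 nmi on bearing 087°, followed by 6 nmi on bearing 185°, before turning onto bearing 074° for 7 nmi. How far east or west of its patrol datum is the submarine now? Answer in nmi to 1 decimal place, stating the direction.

Leg 1 (087°, 18 nmi): east 18 sin 87° = 17.98, north 18 cos 87° = 0.94
Leg 2 (185°, 6 nmi): east 6 sin 185° = -0.52, north 6 cos 185° = -5.98
Leg 3 (074°, 7 nmi): east 7 sin 74° = 6.73, north 7 cos 74° = 1.93
Net east component: 24.18 nmi.

24.2 nmi east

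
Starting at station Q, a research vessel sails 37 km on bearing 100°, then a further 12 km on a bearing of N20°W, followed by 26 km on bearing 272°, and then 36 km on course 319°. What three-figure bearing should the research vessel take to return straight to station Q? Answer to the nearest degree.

152°

Leg 1 (100°, 37 km): east 37 sin 100° = 36.44, north 37 cos 100° = -6.42
Leg 2 (N20°W, 12 km): east 12 sin 340° = -4.10, north 12 cos 340° = 11.28
Leg 3 (272°, 26 km): east 26 sin 272° = -25.98, north 26 cos 272° = 0.91
Leg 4 (319°, 36 km): east 36 sin 319° = -23.62, north 36 cos 319° = 27.17
Net displacement: -17.27 east, 32.93 north. Direction back to start is (17.27, -32.93): bearing = atan2(17.27, -32.93) mod 360° = 152.33° ≈ 152°.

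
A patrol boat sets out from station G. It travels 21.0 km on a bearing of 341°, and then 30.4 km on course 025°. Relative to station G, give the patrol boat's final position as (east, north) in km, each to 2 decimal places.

(6.01, 47.41)

Leg 1 (341°, 21.0 km): east 21.0 sin 341° = -6.84, north 21.0 cos 341° = 19.86
Leg 2 (025°, 30.4 km): east 30.4 sin 25° = 12.85, north 30.4 cos 25° = 27.55
Summing: 6.01 km east, 47.41 km north → (6.01, 47.41).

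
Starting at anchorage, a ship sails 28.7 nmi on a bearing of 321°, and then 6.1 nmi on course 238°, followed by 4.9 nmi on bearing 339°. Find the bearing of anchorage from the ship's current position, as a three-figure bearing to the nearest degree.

Leg 1 (321°, 28.7 nmi): east 28.7 sin 321° = -18.06, north 28.7 cos 321° = 22.30
Leg 2 (238°, 6.1 nmi): east 6.1 sin 238° = -5.17, north 6.1 cos 238° = -3.23
Leg 3 (339°, 4.9 nmi): east 4.9 sin 339° = -1.76, north 4.9 cos 339° = 4.57
Net displacement: -24.99 east, 23.65 north. Direction back to start is (24.99, -23.65): bearing = atan2(24.99, -23.65) mod 360° = 133.42° ≈ 133°.

133°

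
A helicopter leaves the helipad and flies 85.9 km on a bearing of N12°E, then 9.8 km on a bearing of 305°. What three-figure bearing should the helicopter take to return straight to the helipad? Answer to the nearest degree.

Leg 1 (N12°E, 85.9 km): east 85.9 sin 12° = 17.86, north 85.9 cos 12° = 84.02
Leg 2 (305°, 9.8 km): east 9.8 sin 305° = -8.03, north 9.8 cos 305° = 5.62
Net displacement: 9.83 east, 89.64 north. Direction back to start is (-9.83, -89.64): bearing = atan2(-9.83, -89.64) mod 360° = 186.26° ≈ 186°.

186°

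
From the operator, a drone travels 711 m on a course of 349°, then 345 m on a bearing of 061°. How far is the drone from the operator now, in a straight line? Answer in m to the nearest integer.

Leg 1 (349°, 711 m): east 711 sin 349° = -135.67, north 711 cos 349° = 697.94
Leg 2 (061°, 345 m): east 345 sin 61° = 301.74, north 345 cos 61° = 167.26
Net: 166.08 east, 865.20 north. Distance = √((166.08)² + (865.20)²) = 880.992 m.

881 m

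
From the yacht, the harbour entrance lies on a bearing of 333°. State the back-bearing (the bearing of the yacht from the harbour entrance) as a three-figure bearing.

153°

Back-bearing = 333° − 180° = 153°.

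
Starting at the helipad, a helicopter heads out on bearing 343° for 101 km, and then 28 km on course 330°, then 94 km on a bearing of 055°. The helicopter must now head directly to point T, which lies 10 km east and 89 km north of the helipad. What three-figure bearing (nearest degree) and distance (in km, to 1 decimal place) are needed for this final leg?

195°, 88.9 km

Leg 1 (343°, 101 km): east 101 sin 343° = -29.53, north 101 cos 343° = 96.59
Leg 2 (330°, 28 km): east 28 sin 330° = -14.00, north 28 cos 330° = 24.25
Leg 3 (055°, 94 km): east 94 sin 55° = 77.00, north 94 cos 55° = 53.92
Current position: (33.47, 174.75). Target: (10, 89). Remaining: Δeast = -23.47, Δnorth = -85.75.
Bearing = atan2(-23.47, -85.75) mod 360° = 195.31°; distance = √((-23.47)² + (-85.75)²) = 88.906 km.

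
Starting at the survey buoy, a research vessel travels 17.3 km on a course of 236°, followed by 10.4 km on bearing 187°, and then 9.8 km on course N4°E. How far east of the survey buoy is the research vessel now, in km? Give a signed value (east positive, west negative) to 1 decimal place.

-14.9 km

Leg 1 (236°, 17.3 km): east 17.3 sin 236° = -14.34, north 17.3 cos 236° = -9.67
Leg 2 (187°, 10.4 km): east 10.4 sin 187° = -1.27, north 10.4 cos 187° = -10.32
Leg 3 (N4°E, 9.8 km): east 9.8 sin 4° = 0.68, north 9.8 cos 4° = 9.78
Net east component: -14.93 km.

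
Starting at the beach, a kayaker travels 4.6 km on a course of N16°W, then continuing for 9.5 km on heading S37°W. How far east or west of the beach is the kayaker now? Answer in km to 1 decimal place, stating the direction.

7.0 km west

Leg 1 (N16°W, 4.6 km): east 4.6 sin 344° = -1.27, north 4.6 cos 344° = 4.42
Leg 2 (S37°W, 9.5 km): east 9.5 sin 217° = -5.72, north 9.5 cos 217° = -7.59
Net east component: -6.99 km.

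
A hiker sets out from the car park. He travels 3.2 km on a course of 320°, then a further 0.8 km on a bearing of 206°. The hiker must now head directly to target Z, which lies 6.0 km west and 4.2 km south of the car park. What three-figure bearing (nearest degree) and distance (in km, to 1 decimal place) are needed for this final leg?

211°, 6.9 km

Leg 1 (320°, 3.2 km): east 3.2 sin 320° = -2.06, north 3.2 cos 320° = 2.45
Leg 2 (206°, 0.8 km): east 0.8 sin 206° = -0.35, north 0.8 cos 206° = -0.72
Current position: (-2.41, 1.73). Target: (-6.0, -4.2). Remaining: Δeast = -3.59, Δnorth = -5.93.
Bearing = atan2(-3.59, -5.93) mod 360° = 211.20°; distance = √((-3.59)² + (-5.93)²) = 6.935 km.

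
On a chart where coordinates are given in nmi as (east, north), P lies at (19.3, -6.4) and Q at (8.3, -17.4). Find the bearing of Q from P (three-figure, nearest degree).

225°

Δeast = 8.3 − 19.3 = -11.00; Δnorth = -17.4 − -6.4 = -11.00.
Bearing = atan2(Δeast, Δnorth) mod 360° = 225.00° ≈ 225°.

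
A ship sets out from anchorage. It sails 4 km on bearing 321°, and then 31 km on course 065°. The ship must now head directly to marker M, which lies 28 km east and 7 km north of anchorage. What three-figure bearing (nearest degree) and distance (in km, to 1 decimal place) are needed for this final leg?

Leg 1 (321°, 4 km): east 4 sin 321° = -2.52, north 4 cos 321° = 3.11
Leg 2 (065°, 31 km): east 31 sin 65° = 28.10, north 31 cos 65° = 13.10
Current position: (25.58, 16.21). Target: (28, 7). Remaining: Δeast = 2.42, Δnorth = -9.21.
Bearing = atan2(2.42, -9.21) mod 360° = 165.27°; distance = √((2.42)² + (-9.21)²) = 9.523 km.

165°, 9.5 km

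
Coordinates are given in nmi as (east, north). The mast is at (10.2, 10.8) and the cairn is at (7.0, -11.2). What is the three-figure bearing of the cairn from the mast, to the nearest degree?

Δeast = 7.0 − 10.2 = -3.20; Δnorth = -11.2 − 10.8 = -22.00.
Bearing = atan2(Δeast, Δnorth) mod 360° = 188.28° ≈ 188°.

188°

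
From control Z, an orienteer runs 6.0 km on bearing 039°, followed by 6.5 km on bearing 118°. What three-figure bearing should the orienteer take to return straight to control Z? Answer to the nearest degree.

260°

Leg 1 (039°, 6.0 km): east 6.0 sin 39° = 3.78, north 6.0 cos 39° = 4.66
Leg 2 (118°, 6.5 km): east 6.5 sin 118° = 5.74, north 6.5 cos 118° = -3.05
Net displacement: 9.52 east, 1.61 north. Direction back to start is (-9.52, -1.61): bearing = atan2(-9.52, -1.61) mod 360° = 260.39° ≈ 260°.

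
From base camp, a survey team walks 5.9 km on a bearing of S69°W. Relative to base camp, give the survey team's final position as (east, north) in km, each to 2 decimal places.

(-5.51, -2.11)

Leg 1 (S69°W, 5.9 km): east 5.9 sin 249° = -5.51, north 5.9 cos 249° = -2.11
Summing: -5.51 km east, -2.11 km north → (-5.51, -2.11).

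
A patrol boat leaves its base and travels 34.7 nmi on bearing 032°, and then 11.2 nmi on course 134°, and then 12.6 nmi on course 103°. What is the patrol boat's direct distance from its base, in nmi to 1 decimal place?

Leg 1 (032°, 34.7 nmi): east 34.7 sin 32° = 18.39, north 34.7 cos 32° = 29.43
Leg 2 (134°, 11.2 nmi): east 11.2 sin 134° = 8.06, north 11.2 cos 134° = -7.78
Leg 3 (103°, 12.6 nmi): east 12.6 sin 103° = 12.28, north 12.6 cos 103° = -2.83
Net: 38.72 east, 18.81 north. Distance = √((38.72)² + (18.81)²) = 43.050 nmi.

43.0 nmi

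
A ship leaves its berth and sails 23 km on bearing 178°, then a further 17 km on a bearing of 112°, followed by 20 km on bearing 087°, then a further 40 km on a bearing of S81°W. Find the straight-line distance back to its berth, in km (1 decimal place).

Leg 1 (178°, 23 km): east 23 sin 178° = 0.80, north 23 cos 178° = -22.99
Leg 2 (112°, 17 km): east 17 sin 112° = 15.76, north 17 cos 112° = -6.37
Leg 3 (087°, 20 km): east 20 sin 87° = 19.97, north 20 cos 87° = 1.05
Leg 4 (S81°W, 40 km): east 40 sin 261° = -39.51, north 40 cos 261° = -6.26
Net: -2.97 east, -34.56 north. Distance = √((-2.97)² + (-34.56)²) = 34.692 km.

34.7 km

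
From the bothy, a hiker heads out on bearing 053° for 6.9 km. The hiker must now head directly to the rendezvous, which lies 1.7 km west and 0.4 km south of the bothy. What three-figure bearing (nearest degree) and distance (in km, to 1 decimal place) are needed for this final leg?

Leg 1 (053°, 6.9 km): east 6.9 sin 53° = 5.51, north 6.9 cos 53° = 4.15
Current position: (5.51, 4.15). Target: (-1.7, -0.4). Remaining: Δeast = -7.21, Δnorth = -4.55.
Bearing = atan2(-7.21, -4.55) mod 360° = 237.73°; distance = √((-7.21)² + (-4.55)²) = 8.527 km.

238°, 8.5 km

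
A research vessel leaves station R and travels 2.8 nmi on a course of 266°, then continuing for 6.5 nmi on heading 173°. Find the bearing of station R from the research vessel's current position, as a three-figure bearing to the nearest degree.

Leg 1 (266°, 2.8 nmi): east 2.8 sin 266° = -2.79, north 2.8 cos 266° = -0.20
Leg 2 (173°, 6.5 nmi): east 6.5 sin 173° = 0.79, north 6.5 cos 173° = -6.45
Net displacement: -2.00 east, -6.65 north. Direction back to start is (2.00, 6.65): bearing = atan2(2.00, 6.65) mod 360° = 16.75° ≈ 017°.

017°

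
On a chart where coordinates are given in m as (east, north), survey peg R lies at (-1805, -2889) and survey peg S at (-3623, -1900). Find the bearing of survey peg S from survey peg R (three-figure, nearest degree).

Δeast = -3623 − -1805 = -1818.00; Δnorth = -1900 − -2889 = 989.00.
Bearing = atan2(Δeast, Δnorth) mod 360° = 298.55° ≈ 299°.

299°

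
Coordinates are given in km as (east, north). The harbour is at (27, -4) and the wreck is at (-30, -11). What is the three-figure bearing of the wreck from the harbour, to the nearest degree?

263°

Δeast = -30 − 27 = -57.00; Δnorth = -11 − -4 = -7.00.
Bearing = atan2(Δeast, Δnorth) mod 360° = 263.00° ≈ 263°.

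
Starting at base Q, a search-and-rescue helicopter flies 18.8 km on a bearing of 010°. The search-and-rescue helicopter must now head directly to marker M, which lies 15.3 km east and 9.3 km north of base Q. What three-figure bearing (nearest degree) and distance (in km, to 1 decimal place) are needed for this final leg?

127°, 15.2 km

Leg 1 (010°, 18.8 km): east 18.8 sin 10° = 3.26, north 18.8 cos 10° = 18.51
Current position: (3.26, 18.51). Target: (15.3, 9.3). Remaining: Δeast = 12.04, Δnorth = -9.21.
Bearing = atan2(12.04, -9.21) mod 360° = 127.44°; distance = √((12.04)² + (-9.21)²) = 15.158 km.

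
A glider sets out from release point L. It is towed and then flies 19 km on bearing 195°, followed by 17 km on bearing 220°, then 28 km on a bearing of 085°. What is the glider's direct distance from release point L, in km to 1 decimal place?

Leg 1 (195°, 19 km): east 19 sin 195° = -4.92, north 19 cos 195° = -18.35
Leg 2 (220°, 17 km): east 17 sin 220° = -10.93, north 17 cos 220° = -13.02
Leg 3 (085°, 28 km): east 28 sin 85° = 27.89, north 28 cos 85° = 2.44
Net: 12.05 east, -28.93 north. Distance = √((12.05)² + (-28.93)²) = 31.343 km.

31.3 km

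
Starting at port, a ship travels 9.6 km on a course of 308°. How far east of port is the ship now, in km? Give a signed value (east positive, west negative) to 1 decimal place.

-7.6 km

Leg 1 (308°, 9.6 km): east 9.6 sin 308° = -7.56, north 9.6 cos 308° = 5.91
Net east component: -7.56 km.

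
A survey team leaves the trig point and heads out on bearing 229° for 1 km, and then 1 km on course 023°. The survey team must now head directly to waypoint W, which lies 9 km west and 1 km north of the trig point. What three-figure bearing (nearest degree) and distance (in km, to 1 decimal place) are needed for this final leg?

Leg 1 (229°, 1 km): east 1 sin 229° = -0.75, north 1 cos 229° = -0.66
Leg 2 (023°, 1 km): east 1 sin 23° = 0.39, north 1 cos 23° = 0.92
Current position: (-0.36, 0.26). Target: (-9, 1). Remaining: Δeast = -8.64, Δnorth = 0.74.
Bearing = atan2(-8.64, 0.74) mod 360° = 274.87°; distance = √((-8.64)² + (0.74)²) = 8.667 km.

275°, 8.7 km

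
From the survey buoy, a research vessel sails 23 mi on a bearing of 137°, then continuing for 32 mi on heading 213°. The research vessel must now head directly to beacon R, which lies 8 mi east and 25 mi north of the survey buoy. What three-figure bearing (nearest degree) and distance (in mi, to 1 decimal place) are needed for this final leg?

008°, 69.3 mi

Leg 1 (137°, 23 mi): east 23 sin 137° = 15.69, north 23 cos 137° = -16.82
Leg 2 (213°, 32 mi): east 32 sin 213° = -17.43, north 32 cos 213° = -26.84
Current position: (-1.74, -43.66). Target: (8, 25). Remaining: Δeast = 9.74, Δnorth = 68.66.
Bearing = atan2(9.74, 68.66) mod 360° = 8.08°; distance = √((9.74)² + (68.66)²) = 69.346 mi.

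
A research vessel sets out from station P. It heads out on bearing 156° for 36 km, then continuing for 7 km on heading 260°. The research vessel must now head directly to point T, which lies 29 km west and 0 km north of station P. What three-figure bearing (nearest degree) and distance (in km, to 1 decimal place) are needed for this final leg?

313°, 50.1 km

Leg 1 (156°, 36 km): east 36 sin 156° = 14.64, north 36 cos 156° = -32.89
Leg 2 (260°, 7 km): east 7 sin 260° = -6.89, north 7 cos 260° = -1.22
Current position: (7.75, -34.10). Target: (-29, 0). Remaining: Δeast = -36.75, Δnorth = 34.10.
Bearing = atan2(-36.75, 34.10) mod 360° = 312.86°; distance = √((-36.75)² + (34.10)²) = 50.135 km.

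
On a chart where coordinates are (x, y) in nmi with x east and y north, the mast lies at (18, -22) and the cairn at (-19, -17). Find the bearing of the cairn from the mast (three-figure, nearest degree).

278°

Δeast = -19 − 18 = -37.00; Δnorth = -17 − -22 = 5.00.
Bearing = atan2(Δeast, Δnorth) mod 360° = 277.70° ≈ 278°.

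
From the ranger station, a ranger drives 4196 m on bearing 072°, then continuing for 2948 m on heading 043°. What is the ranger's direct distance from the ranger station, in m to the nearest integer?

Leg 1 (072°, 4196 m): east 4196 sin 72° = 3990.63, north 4196 cos 72° = 1296.64
Leg 2 (043°, 2948 m): east 2948 sin 43° = 2010.53, north 2948 cos 43° = 2156.03
Net: 6001.16 east, 3452.67 north. Distance = √((6001.16)² + (3452.67)²) = 6923.502 m.

6924 m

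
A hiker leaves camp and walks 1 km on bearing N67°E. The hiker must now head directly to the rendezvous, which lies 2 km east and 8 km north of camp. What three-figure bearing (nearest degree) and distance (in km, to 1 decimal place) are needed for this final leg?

008°, 7.7 km

Leg 1 (N67°E, 1 km): east 1 sin 67° = 0.92, north 1 cos 67° = 0.39
Current position: (0.92, 0.39). Target: (2, 8). Remaining: Δeast = 1.08, Δnorth = 7.61.
Bearing = atan2(1.08, 7.61) mod 360° = 8.07°; distance = √((1.08)² + (7.61)²) = 7.685 km.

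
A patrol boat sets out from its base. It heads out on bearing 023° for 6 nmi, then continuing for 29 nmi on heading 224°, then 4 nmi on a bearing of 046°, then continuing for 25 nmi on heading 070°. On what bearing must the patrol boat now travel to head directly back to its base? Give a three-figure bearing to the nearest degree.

Leg 1 (023°, 6 nmi): east 6 sin 23° = 2.34, north 6 cos 23° = 5.52
Leg 2 (224°, 29 nmi): east 29 sin 224° = -20.15, north 29 cos 224° = -20.86
Leg 3 (046°, 4 nmi): east 4 sin 46° = 2.88, north 4 cos 46° = 2.78
Leg 4 (070°, 25 nmi): east 25 sin 70° = 23.49, north 25 cos 70° = 8.55
Net displacement: 8.57 east, -4.01 north. Direction back to start is (-8.57, 4.01): bearing = atan2(-8.57, 4.01) mod 360° = 295.07° ≈ 295°.

295°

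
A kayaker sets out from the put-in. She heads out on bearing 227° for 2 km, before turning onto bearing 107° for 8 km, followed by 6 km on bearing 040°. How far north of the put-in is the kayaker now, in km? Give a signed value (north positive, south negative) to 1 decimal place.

Leg 1 (227°, 2 km): east 2 sin 227° = -1.46, north 2 cos 227° = -1.36
Leg 2 (107°, 8 km): east 8 sin 107° = 7.65, north 8 cos 107° = -2.34
Leg 3 (040°, 6 km): east 6 sin 40° = 3.86, north 6 cos 40° = 4.60
Net north component: 0.89 km.

0.9 km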